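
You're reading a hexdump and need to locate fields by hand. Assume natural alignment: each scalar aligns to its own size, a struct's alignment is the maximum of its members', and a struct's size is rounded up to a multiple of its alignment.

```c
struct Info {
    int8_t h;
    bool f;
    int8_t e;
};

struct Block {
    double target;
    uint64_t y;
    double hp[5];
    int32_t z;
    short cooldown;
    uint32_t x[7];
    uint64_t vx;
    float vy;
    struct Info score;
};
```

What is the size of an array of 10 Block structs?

1120

Info: h at 0 (size 1, align 1) → ends 1; f at 1 (size 1, align 1) → ends 2; e at 2 (size 1, align 1) → ends 3; total 3 bytes, alignment 1
target at 0 (size 8, align 8) → ends 8
y at 8 (size 8, align 8) → ends 16
hp at 16 (size 40, align 8) → ends 56
z at 56 (size 4, align 4) → ends 60
cooldown at 60 (size 2, align 2) → ends 62
pad 2 to align 4 for x
x at 64 (size 28, align 4) → ends 92
pad 4 to align 8 for vx
vx at 96 (size 8, align 8) → ends 104
vy at 104 (size 4, align 4) → ends 108
score at 108 (size 3, align 1) → ends 111
tail pad 1 to reach multiple of 8
total 112 bytes, alignment 8
array of 10: 10 × 112 = 1120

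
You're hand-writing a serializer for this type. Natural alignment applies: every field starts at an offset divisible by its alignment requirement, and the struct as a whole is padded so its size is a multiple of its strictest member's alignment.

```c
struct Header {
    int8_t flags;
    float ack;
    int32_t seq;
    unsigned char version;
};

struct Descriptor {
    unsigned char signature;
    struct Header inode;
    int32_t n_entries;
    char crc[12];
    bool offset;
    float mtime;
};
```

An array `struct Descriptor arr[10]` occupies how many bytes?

Header: @0: flags [1B, align 1] → 1; +3 pad (align 4); @4: ack [4B, align 4] → 8; @8: seq [4B, align 4] → 12; @12: version [1B, align 1] → 13; +3 tail pad (align 4); size 16, align 4
@0: signature [1B, align 1] → 1
+3 pad (align 4)
@4: inode [16B, align 4] → 20
@20: n_entries [4B, align 4] → 24
@24: crc [12B, align 1] → 36
@36: offset [1B, align 1] → 37
+3 pad (align 4)
@40: mtime [4B, align 4] → 44
size 44, align 4
array of 10: 10 × 44 = 440

440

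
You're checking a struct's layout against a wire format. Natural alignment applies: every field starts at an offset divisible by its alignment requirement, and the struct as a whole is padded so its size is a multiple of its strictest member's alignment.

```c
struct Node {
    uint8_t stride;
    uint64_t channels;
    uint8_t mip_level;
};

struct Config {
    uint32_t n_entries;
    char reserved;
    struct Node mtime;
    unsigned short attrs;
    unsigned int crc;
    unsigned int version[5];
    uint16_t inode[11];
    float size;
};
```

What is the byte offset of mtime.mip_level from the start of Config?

Node: @0: stride [1B, align 1] → 1; +7 pad (align 8); @8: channels [8B, align 8] → 16; @16: mip_level [1B, align 1] → 17; +7 tail pad (align 8); size 24, align 8
@0: n_entries [4B, align 4] → 4
@4: reserved [1B, align 1] → 5
+3 pad (align 8)
@8: mtime [24B, align 8] → 32
within Node: mip_level at 16
8 + 16 = 24

24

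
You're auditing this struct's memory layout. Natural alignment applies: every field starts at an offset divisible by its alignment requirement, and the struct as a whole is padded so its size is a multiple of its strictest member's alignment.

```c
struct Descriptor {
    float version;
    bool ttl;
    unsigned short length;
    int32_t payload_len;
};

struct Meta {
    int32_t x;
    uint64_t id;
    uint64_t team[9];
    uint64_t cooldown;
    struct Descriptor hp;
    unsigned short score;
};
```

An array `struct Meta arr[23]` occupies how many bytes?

2576

Descriptor: version at 0 (size 4, align 4) → ends 4; ttl at 4 (size 1, align 1) → ends 5; pad 1 to align 2 for length; length at 6 (size 2, align 2) → ends 8; payload_len at 8 (size 4, align 4) → ends 12; total 12 bytes, alignment 4
x at 0 (size 4, align 4) → ends 4
pad 4 to align 8 for id
id at 8 (size 8, align 8) → ends 16
team at 16 (size 72, align 8) → ends 88
cooldown at 88 (size 8, align 8) → ends 96
hp at 96 (size 12, align 4) → ends 108
score at 108 (size 2, align 2) → ends 110
tail pad 2 to reach multiple of 8
total 112 bytes, alignment 8
array of 23: 23 × 112 = 2576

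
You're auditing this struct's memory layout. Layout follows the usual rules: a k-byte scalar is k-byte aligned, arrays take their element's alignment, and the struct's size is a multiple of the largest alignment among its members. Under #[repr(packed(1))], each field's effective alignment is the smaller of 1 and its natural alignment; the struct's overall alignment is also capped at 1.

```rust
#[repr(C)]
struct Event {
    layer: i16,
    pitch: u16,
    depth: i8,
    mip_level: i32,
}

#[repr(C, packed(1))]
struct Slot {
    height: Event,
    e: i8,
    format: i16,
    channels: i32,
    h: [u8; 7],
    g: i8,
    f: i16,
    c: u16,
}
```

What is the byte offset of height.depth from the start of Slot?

4

Event: @0: layer [2B, align 2] → 2; @2: pitch [2B, align 2] → 4; @4: depth [1B, align 1] → 5; +3 pad (align 4); @8: mip_level [4B, align 4] → 12; size 12, align 4
@0: height [12B, align 1] → 12
within Event: depth at 4
0 + 4 = 4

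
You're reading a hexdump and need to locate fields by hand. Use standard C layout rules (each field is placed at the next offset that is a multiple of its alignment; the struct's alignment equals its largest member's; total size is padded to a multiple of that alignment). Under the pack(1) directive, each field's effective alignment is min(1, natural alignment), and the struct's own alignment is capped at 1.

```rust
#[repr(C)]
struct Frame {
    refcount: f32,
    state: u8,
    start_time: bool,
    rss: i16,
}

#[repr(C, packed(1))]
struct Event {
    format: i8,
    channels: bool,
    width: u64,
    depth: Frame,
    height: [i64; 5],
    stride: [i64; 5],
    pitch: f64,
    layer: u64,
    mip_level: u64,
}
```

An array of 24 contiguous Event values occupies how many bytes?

2928

Frame: @0: refcount [4B, align 4] → 4; @4: state [1B, align 1] → 5; @5: start_time [1B, align 1] → 6; @6: rss [2B, align 2] → 8; size 8, align 4
@0: format [1B, align 1] → 1
@1: channels [1B, align 1] → 2
@2: width [8B, align 1] → 10
@10: depth [8B, align 1] → 18
@18: height [40B, align 1] → 58
@58: stride [40B, align 1] → 98
@98: pitch [8B, align 1] → 106
@106: layer [8B, align 1] → 114
@114: mip_level [8B, align 1] → 122
size 122, align 1
array of 24: 24 × 122 = 2928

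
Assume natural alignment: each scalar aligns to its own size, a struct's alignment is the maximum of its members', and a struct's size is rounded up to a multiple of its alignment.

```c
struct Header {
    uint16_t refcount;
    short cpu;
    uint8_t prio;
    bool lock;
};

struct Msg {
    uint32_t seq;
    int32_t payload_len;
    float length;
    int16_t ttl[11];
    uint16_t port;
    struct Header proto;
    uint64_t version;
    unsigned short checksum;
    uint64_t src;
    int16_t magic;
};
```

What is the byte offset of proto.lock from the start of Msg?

41

Header: @0: refcount [2B, align 2] → 2; @2: cpu [2B, align 2] → 4; @4: prio [1B, align 1] → 5; @5: lock [1B, align 1] → 6; size 6, align 2
@0: seq [4B, align 4] → 4
@4: payload_len [4B, align 4] → 8
@8: length [4B, align 4] → 12
@12: ttl [22B, align 2] → 34
@34: port [2B, align 2] → 36
@36: proto [6B, align 2] → 42
within Header: lock at 5
36 + 5 = 41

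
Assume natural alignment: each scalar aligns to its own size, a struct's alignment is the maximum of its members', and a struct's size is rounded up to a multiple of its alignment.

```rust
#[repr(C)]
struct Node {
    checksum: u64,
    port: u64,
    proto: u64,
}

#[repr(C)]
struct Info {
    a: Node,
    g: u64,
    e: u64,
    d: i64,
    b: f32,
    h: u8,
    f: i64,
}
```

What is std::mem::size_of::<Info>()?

Node: 0..8  checksum  (8B, 8-aligned); 8..16  port  (8B, 8-aligned); 16..24  proto  (8B, 8-aligned); sizeof = 24, alignof = 8
0..24  a  (24B, 8-aligned)
24..32  g  (8B, 8-aligned)
32..40  e  (8B, 8-aligned)
40..48  d  (8B, 8-aligned)
48..52  b  (4B, 4-aligned)
52..53  h  (1B, 1-aligned)
53..56  -- padding (3B)
56..64  f  (8B, 8-aligned)
sizeof = 64, alignof = 8

64 bytes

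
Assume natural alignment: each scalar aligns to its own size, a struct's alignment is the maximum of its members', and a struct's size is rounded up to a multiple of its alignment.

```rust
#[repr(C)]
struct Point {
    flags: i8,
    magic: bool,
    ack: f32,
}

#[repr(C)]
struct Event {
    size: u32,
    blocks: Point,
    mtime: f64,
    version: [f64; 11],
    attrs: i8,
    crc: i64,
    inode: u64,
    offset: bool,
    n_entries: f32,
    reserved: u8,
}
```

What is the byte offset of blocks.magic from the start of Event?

Point: @0: flags [1B, align 1] → 1; @1: magic [1B, align 1] → 2; +2 pad (align 4); @4: ack [4B, align 4] → 8; size 8, align 4
@0: size [4B, align 4] → 4
@4: blocks [8B, align 4] → 12
within Point: magic at 1
4 + 1 = 5

5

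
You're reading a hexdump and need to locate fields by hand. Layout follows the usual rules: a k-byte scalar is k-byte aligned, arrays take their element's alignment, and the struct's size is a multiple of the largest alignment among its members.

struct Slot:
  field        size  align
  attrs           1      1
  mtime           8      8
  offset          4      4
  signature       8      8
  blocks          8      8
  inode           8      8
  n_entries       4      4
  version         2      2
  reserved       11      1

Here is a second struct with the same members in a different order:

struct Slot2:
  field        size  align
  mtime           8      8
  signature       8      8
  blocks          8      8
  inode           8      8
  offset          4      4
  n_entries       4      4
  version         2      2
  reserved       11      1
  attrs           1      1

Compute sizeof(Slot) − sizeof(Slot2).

@0: attrs [1B, align 1] → 1
+7 pad (align 8)
@8: mtime [8B, align 8] → 16
@16: offset [4B, align 4] → 20
+4 pad (align 8)
@24: signature [8B, align 8] → 32
@32: blocks [8B, align 8] → 40
@40: inode [8B, align 8] → 48
@48: n_entries [4B, align 4] → 52
@52: version [2B, align 2] → 54
@54: reserved [11B, align 1] → 65
+7 tail pad (align 8)
size 72, align 8
— Slot2 —
@0: mtime [8B, align 8] → 8
@8: signature [8B, align 8] → 16
@16: blocks [8B, align 8] → 24
@24: inode [8B, align 8] → 32
@32: offset [4B, align 4] → 36
@36: n_entries [4B, align 4] → 40
@40: version [2B, align 2] → 42
@42: reserved [11B, align 1] → 53
@53: attrs [1B, align 1] → 54
+2 tail pad (align 8)
size 56, align 8
72 − 56 = 16

16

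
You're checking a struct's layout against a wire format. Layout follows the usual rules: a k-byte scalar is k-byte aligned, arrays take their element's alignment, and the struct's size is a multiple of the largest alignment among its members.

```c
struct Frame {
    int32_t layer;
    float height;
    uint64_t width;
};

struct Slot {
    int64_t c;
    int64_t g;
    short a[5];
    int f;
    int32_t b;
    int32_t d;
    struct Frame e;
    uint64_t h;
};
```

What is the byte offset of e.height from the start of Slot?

44

Frame: 0..4  layer  (4B, 4-aligned); 4..8  height  (4B, 4-aligned); 8..16  width  (8B, 8-aligned); sizeof = 16, alignof = 8
0..8  c  (8B, 8-aligned)
8..16  g  (8B, 8-aligned)
16..26  a  (10B, 2-aligned)
26..28  -- padding (2B)
28..32  f  (4B, 4-aligned)
32..36  b  (4B, 4-aligned)
36..40  d  (4B, 4-aligned)
40..56  e  (16B, 8-aligned)
within Frame: height at 4
40 + 4 = 44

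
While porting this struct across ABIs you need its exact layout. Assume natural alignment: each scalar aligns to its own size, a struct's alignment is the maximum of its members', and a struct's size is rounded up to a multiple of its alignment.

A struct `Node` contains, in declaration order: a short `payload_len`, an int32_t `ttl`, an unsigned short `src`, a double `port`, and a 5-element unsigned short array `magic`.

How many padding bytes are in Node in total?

14

0..2  payload_len  (2B, 2-aligned)
2..4  -- padding (2B)
4..8  ttl  (4B, 4-aligned)
8..10  src  (2B, 2-aligned)
10..16  -- padding (6B)
16..24  port  (8B, 8-aligned)
24..34  magic  (10B, 2-aligned)
34..40  -- tail padding (6B)
sizeof = 40, alignof = 8
data bytes 26, size 40 → padding 14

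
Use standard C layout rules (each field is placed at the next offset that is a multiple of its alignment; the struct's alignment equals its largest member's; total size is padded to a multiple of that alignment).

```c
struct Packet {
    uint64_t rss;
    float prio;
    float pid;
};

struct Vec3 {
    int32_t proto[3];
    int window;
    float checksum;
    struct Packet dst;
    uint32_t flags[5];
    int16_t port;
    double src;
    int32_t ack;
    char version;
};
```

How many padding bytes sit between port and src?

Packet: @0: rss [8B, align 8] → 8; @8: prio [4B, align 4] → 12; @12: pid [4B, align 4] → 16; size 16, align 8
@0: proto [12B, align 4] → 12
@12: window [4B, align 4] → 16
@16: checksum [4B, align 4] → 20
+4 pad (align 8)
@24: dst [16B, align 8] → 40
@40: flags [20B, align 4] → 60
@60: port [2B, align 2] → 62
+2 pad (align 8)
@64: src [8B, align 8] → 72

2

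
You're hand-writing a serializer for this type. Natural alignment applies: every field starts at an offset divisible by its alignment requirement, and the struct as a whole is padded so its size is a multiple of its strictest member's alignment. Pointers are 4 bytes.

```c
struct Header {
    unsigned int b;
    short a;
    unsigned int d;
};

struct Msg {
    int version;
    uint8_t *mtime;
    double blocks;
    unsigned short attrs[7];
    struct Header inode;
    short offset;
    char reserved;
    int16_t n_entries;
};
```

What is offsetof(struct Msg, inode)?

Header: @0: b [4B, align 4] → 4; @4: a [2B, align 2] → 6; +2 pad (align 4); @8: d [4B, align 4] → 12; size 12, align 4
@0: version [4B, align 4] → 4
@4: mtime [4B, align 4] → 8
@8: blocks [8B, align 8] → 16
@16: attrs [14B, align 2] → 30
+2 pad (align 4)
@32: inode [12B, align 4] → 44

32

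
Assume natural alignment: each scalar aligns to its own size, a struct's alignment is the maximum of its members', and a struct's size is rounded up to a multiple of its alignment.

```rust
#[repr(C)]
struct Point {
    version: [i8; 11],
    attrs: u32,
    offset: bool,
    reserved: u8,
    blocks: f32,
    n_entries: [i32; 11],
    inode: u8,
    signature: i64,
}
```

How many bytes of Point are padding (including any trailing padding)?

6

@0: version [11B, align 1] → 11
+1 pad (align 4)
@12: attrs [4B, align 4] → 16
@16: offset [1B, align 1] → 17
@17: reserved [1B, align 1] → 18
+2 pad (align 4)
@20: blocks [4B, align 4] → 24
@24: n_entries [44B, align 4] → 68
@68: inode [1B, align 1] → 69
+3 pad (align 8)
@72: signature [8B, align 8] → 80
size 80, align 8
data bytes 74, size 80 → padding 6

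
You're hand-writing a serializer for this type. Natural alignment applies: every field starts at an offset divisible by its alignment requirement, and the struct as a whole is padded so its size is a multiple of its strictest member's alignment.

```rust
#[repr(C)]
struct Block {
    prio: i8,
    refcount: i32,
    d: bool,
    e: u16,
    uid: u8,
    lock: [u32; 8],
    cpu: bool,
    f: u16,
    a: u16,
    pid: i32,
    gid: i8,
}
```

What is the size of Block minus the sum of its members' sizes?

13

@0: prio [1B, align 1] → 1
+3 pad (align 4)
@4: refcount [4B, align 4] → 8
@8: d [1B, align 1] → 9
+1 pad (align 2)
@10: e [2B, align 2] → 12
@12: uid [1B, align 1] → 13
+3 pad (align 4)
@16: lock [32B, align 4] → 48
@48: cpu [1B, align 1] → 49
+1 pad (align 2)
@50: f [2B, align 2] → 52
@52: a [2B, align 2] → 54
+2 pad (align 4)
@56: pid [4B, align 4] → 60
@60: gid [1B, align 1] → 61
+3 tail pad (align 4)
size 64, align 4
data bytes 51, size 64 → padding 13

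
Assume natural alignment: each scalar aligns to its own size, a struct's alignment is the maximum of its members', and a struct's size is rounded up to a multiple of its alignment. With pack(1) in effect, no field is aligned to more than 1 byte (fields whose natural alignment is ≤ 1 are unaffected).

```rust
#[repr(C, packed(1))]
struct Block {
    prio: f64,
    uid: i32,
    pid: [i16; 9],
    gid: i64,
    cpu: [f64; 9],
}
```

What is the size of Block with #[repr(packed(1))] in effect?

@0: prio [8B, align 1] → 8
@8: uid [4B, align 1] → 12
@12: pid [18B, align 1] → 30
@30: gid [8B, align 1] → 38
@38: cpu [72B, align 1] → 110
size 110, align 1

110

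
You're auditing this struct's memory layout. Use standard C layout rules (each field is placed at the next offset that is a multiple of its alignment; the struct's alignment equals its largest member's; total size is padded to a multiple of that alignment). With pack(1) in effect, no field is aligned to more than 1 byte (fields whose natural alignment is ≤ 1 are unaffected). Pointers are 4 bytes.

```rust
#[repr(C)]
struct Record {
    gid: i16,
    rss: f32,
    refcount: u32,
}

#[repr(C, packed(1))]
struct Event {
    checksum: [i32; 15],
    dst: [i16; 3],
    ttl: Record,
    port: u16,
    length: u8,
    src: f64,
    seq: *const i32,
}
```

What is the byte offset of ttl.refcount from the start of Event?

74

Record: @0: gid [2B, align 2] → 2; +2 pad (align 4); @4: rss [4B, align 4] → 8; @8: refcount [4B, align 4] → 12; size 12, align 4
@0: checksum [60B, align 1] → 60
@60: dst [6B, align 1] → 66
@66: ttl [12B, align 1] → 78
within Record: refcount at 8
66 + 8 = 74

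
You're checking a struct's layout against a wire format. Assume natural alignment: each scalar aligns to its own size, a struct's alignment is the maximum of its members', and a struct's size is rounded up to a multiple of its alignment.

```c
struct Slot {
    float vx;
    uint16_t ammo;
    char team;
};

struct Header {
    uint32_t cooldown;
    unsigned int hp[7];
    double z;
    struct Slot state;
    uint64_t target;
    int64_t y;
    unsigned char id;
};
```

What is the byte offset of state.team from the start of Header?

Slot: @0: vx [4B, align 4] → 4; @4: ammo [2B, align 2] → 6; @6: team [1B, align 1] → 7; +1 tail pad (align 4); size 8, align 4
@0: cooldown [4B, align 4] → 4
@4: hp [28B, align 4] → 32
@32: z [8B, align 8] → 40
@40: state [8B, align 4] → 48
within Slot: team at 6
40 + 6 = 46

46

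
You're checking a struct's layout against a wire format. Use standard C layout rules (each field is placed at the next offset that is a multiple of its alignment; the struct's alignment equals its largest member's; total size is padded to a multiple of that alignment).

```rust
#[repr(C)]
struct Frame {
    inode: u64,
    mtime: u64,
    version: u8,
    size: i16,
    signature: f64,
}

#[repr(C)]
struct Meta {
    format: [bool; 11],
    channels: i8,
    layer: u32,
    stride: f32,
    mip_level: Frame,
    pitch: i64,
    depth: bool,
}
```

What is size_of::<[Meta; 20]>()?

Frame: 0..8  inode  (8B, 8-aligned); 8..16  mtime  (8B, 8-aligned); 16..17  version  (1B, 1-aligned); 17..18  -- padding (1B); 18..20  size  (2B, 2-aligned); 20..24  -- padding (4B); 24..32  signature  (8B, 8-aligned); sizeof = 32, alignof = 8
0..11  format  (11B, 1-aligned)
11..12  channels  (1B, 1-aligned)
12..16  layer  (4B, 4-aligned)
16..20  stride  (4B, 4-aligned)
20..24  -- padding (4B)
24..56  mip_level  (32B, 8-aligned)
56..64  pitch  (8B, 8-aligned)
64..65  depth  (1B, 1-aligned)
65..72  -- tail padding (7B)
sizeof = 72, alignof = 8
array of 20: 20 × 72 = 1440

1440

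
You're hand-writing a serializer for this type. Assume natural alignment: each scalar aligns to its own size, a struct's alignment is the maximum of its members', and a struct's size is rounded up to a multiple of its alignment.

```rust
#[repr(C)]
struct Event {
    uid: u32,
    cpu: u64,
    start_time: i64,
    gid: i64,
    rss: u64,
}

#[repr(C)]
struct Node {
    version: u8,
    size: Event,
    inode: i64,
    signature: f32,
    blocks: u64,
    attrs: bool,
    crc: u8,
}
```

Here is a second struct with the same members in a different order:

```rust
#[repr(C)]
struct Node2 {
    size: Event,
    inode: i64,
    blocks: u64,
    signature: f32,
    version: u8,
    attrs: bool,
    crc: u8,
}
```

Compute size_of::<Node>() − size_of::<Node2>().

16

Event: @0: uid [4B, align 4] → 4; +4 pad (align 8); @8: cpu [8B, align 8] → 16; @16: start_time [8B, align 8] → 24; @24: gid [8B, align 8] → 32; @32: rss [8B, align 8] → 40; size 40, align 8
@0: version [1B, align 1] → 1
+7 pad (align 8)
@8: size [40B, align 8] → 48
@48: inode [8B, align 8] → 56
@56: signature [4B, align 4] → 60
+4 pad (align 8)
@64: blocks [8B, align 8] → 72
@72: attrs [1B, align 1] → 73
@73: crc [1B, align 1] → 74
+6 tail pad (align 8)
size 80, align 8
— Node2 —
@0: size [40B, align 8] → 40
@40: inode [8B, align 8] → 48
@48: blocks [8B, align 8] → 56
@56: signature [4B, align 4] → 60
@60: version [1B, align 1] → 61
@61: attrs [1B, align 1] → 62
@62: crc [1B, align 1] → 63
+1 tail pad (align 8)
size 64, align 8
80 − 64 = 16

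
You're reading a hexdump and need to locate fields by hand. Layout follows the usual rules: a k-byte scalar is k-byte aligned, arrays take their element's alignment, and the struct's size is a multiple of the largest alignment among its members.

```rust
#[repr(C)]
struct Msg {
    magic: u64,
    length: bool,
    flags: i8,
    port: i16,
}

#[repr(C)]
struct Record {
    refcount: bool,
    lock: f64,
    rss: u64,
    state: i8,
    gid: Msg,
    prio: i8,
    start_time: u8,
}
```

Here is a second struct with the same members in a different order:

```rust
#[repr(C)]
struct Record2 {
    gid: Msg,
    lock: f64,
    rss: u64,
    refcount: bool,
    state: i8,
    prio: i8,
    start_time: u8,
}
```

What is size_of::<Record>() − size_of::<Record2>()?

16

Msg: magic at 0 (size 8, align 8) → ends 8; length at 8 (size 1, align 1) → ends 9; flags at 9 (size 1, align 1) → ends 10; port at 10 (size 2, align 2) → ends 12; tail pad 4 to reach multiple of 8; total 16 bytes, alignment 8
refcount at 0 (size 1, align 1) → ends 1
pad 7 to align 8 for lock
lock at 8 (size 8, align 8) → ends 16
rss at 16 (size 8, align 8) → ends 24
state at 24 (size 1, align 1) → ends 25
pad 7 to align 8 for gid
gid at 32 (size 16, align 8) → ends 48
prio at 48 (size 1, align 1) → ends 49
start_time at 49 (size 1, align 1) → ends 50
tail pad 6 to reach multiple of 8
total 56 bytes, alignment 8
— Record2 —
gid at 0 (size 16, align 8) → ends 16
lock at 16 (size 8, align 8) → ends 24
rss at 24 (size 8, align 8) → ends 32
refcount at 32 (size 1, align 1) → ends 33
state at 33 (size 1, align 1) → ends 34
prio at 34 (size 1, align 1) → ends 35
start_time at 35 (size 1, align 1) → ends 36
tail pad 4 to reach multiple of 8
total 40 bytes, alignment 8
56 − 40 = 16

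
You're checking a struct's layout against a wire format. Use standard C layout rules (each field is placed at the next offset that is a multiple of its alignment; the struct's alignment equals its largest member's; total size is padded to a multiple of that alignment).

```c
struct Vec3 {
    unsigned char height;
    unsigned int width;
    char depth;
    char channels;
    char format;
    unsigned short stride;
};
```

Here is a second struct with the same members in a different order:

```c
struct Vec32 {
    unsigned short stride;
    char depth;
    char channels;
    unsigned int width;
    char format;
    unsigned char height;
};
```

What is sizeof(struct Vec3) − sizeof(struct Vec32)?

4

height at 0 (size 1, align 1) → ends 1
pad 3 to align 4 for width
width at 4 (size 4, align 4) → ends 8
depth at 8 (size 1, align 1) → ends 9
channels at 9 (size 1, align 1) → ends 10
format at 10 (size 1, align 1) → ends 11
pad 1 to align 2 for stride
stride at 12 (size 2, align 2) → ends 14
tail pad 2 to reach multiple of 4
total 16 bytes, alignment 4
— Vec32 —
stride at 0 (size 2, align 2) → ends 2
depth at 2 (size 1, align 1) → ends 3
channels at 3 (size 1, align 1) → ends 4
width at 4 (size 4, align 4) → ends 8
format at 8 (size 1, align 1) → ends 9
height at 9 (size 1, align 1) → ends 10
tail pad 2 to reach multiple of 4
total 12 bytes, alignment 4
16 − 12 = 4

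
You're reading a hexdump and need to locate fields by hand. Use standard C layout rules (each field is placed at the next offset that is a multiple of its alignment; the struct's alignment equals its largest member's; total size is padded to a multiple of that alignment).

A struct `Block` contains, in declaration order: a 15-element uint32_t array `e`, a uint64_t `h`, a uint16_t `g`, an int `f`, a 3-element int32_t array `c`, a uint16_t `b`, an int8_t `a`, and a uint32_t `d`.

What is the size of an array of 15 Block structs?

e at 0 (size 60, align 4) → ends 60
pad 4 to align 8 for h
h at 64 (size 8, align 8) → ends 72
g at 72 (size 2, align 2) → ends 74
pad 2 to align 4 for f
f at 76 (size 4, align 4) → ends 80
c at 80 (size 12, align 4) → ends 92
b at 92 (size 2, align 2) → ends 94
a at 94 (size 1, align 1) → ends 95
pad 1 to align 4 for d
d at 96 (size 4, align 4) → ends 100
tail pad 4 to reach multiple of 8
total 104 bytes, alignment 8
array of 15: 15 × 104 = 1560

1560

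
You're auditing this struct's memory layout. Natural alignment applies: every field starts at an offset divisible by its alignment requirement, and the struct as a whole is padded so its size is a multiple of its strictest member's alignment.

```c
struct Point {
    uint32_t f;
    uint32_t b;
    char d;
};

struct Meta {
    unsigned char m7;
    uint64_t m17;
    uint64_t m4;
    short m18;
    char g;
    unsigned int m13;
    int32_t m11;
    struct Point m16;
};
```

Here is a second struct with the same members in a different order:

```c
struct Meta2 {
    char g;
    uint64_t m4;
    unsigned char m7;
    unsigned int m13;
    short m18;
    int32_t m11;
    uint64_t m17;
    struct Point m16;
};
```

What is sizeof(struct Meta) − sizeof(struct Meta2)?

Point: @0: f [4B, align 4] → 4; @4: b [4B, align 4] → 8; @8: d [1B, align 1] → 9; +3 tail pad (align 4); size 12, align 4
@0: m7 [1B, align 1] → 1
+7 pad (align 8)
@8: m17 [8B, align 8] → 16
@16: m4 [8B, align 8] → 24
@24: m18 [2B, align 2] → 26
@26: g [1B, align 1] → 27
+1 pad (align 4)
@28: m13 [4B, align 4] → 32
@32: m11 [4B, align 4] → 36
@36: m16 [12B, align 4] → 48
size 48, align 8
— Meta2 —
@0: g [1B, align 1] → 1
+7 pad (align 8)
@8: m4 [8B, align 8] → 16
@16: m7 [1B, align 1] → 17
+3 pad (align 4)
@20: m13 [4B, align 4] → 24
@24: m18 [2B, align 2] → 26
+2 pad (align 4)
@28: m11 [4B, align 4] → 32
@32: m17 [8B, align 8] → 40
@40: m16 [12B, align 4] → 52
+4 tail pad (align 8)
size 56, align 8
48 − 56 = -8

-8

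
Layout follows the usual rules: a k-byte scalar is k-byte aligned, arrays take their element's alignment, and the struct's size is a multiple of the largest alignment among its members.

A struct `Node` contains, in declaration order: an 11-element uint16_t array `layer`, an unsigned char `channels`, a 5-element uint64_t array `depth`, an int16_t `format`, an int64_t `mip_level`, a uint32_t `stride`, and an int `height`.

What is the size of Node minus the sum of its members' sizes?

0..22  layer  (22B, 2-aligned)
22..23  channels  (1B, 1-aligned)
23..24  -- padding (1B)
24..64  depth  (40B, 8-aligned)
64..66  format  (2B, 2-aligned)
66..72  -- padding (6B)
72..80  mip_level  (8B, 8-aligned)
80..84  stride  (4B, 4-aligned)
84..88  height  (4B, 4-aligned)
sizeof = 88, alignof = 8
data bytes 81, size 88 → padding 7

7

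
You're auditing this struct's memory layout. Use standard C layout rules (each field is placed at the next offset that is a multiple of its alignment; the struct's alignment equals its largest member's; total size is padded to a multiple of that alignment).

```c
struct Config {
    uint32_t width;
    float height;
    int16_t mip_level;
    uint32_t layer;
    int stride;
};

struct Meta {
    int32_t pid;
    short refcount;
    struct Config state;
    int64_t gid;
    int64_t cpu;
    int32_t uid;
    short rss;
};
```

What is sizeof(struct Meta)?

Config: width at 0 (size 4, align 4) → ends 4; height at 4 (size 4, align 4) → ends 8; mip_level at 8 (size 2, align 2) → ends 10; pad 2 to align 4 for layer; layer at 12 (size 4, align 4) → ends 16; stride at 16 (size 4, align 4) → ends 20; total 20 bytes, alignment 4
pid at 0 (size 4, align 4) → ends 4
refcount at 4 (size 2, align 2) → ends 6
pad 2 to align 4 for state
state at 8 (size 20, align 4) → ends 28
pad 4 to align 8 for gid
gid at 32 (size 8, align 8) → ends 40
cpu at 40 (size 8, align 8) → ends 48
uid at 48 (size 4, align 4) → ends 52
rss at 52 (size 2, align 2) → ends 54
tail pad 2 to reach multiple of 8
total 56 bytes, alignment 8

56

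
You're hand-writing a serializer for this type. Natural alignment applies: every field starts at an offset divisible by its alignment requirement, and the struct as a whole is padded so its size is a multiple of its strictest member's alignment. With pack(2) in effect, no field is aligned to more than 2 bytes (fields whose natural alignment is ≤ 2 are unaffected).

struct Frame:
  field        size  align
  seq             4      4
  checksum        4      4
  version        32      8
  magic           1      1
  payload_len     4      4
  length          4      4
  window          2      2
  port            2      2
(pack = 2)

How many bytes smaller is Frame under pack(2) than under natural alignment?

2

natural layout:
  @0: seq [4B, align 4] → 4
  @4: checksum [4B, align 4] → 8
  @8: version [32B, align 8] → 40
  @40: magic [1B, align 1] → 41
  +3 pad (align 4)
  @44: payload_len [4B, align 4] → 48
  @48: length [4B, align 4] → 52
  @52: window [2B, align 2] → 54
  @54: port [2B, align 2] → 56
  size 56, align 8
packed(2) layout:
  @0: seq [4B, align 2] → 4
  @4: checksum [4B, align 2] → 8
  @8: version [32B, align 2] → 40
  @40: magic [1B, align 1] → 41
  +1 pad (align 2)
  @42: payload_len [4B, align 2] → 46
  @46: length [4B, align 2] → 50
  @50: window [2B, align 2] → 52
  @52: port [2B, align 2] → 54
  size 54, align 2
56 − 54 = 2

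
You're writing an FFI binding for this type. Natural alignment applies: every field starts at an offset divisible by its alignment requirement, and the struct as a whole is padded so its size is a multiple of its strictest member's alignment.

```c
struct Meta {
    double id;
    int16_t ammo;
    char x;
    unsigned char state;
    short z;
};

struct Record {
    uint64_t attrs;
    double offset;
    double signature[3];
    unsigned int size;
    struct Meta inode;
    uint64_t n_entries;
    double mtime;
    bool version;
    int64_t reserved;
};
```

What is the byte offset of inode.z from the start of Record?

Meta: 0..8  id  (8B, 8-aligned); 8..10  ammo  (2B, 2-aligned); 10..11  x  (1B, 1-aligned); 11..12  state  (1B, 1-aligned); 12..14  z  (2B, 2-aligned); 14..16  -- tail padding (2B); sizeof = 16, alignof = 8
0..8  attrs  (8B, 8-aligned)
8..16  offset  (8B, 8-aligned)
16..40  signature  (24B, 8-aligned)
40..44  size  (4B, 4-aligned)
44..48  -- padding (4B)
48..64  inode  (16B, 8-aligned)
within Meta: z at 12
48 + 12 = 60

60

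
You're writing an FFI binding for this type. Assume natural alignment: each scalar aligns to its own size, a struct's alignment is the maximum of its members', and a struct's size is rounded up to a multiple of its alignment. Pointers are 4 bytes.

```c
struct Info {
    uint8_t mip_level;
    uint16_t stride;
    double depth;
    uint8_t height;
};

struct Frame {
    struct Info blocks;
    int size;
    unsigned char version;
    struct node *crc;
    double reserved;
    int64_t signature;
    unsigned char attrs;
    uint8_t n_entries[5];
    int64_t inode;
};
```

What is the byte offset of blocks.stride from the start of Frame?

2

Info: mip_level at 0 (size 1, align 1) → ends 1; pad 1 to align 2 for stride; stride at 2 (size 2, align 2) → ends 4; pad 4 to align 8 for depth; depth at 8 (size 8, align 8) → ends 16; height at 16 (size 1, align 1) → ends 17; tail pad 7 to reach multiple of 8; total 24 bytes, alignment 8
blocks at 0 (size 24, align 8) → ends 24
within Info: stride at 2
0 + 2 = 2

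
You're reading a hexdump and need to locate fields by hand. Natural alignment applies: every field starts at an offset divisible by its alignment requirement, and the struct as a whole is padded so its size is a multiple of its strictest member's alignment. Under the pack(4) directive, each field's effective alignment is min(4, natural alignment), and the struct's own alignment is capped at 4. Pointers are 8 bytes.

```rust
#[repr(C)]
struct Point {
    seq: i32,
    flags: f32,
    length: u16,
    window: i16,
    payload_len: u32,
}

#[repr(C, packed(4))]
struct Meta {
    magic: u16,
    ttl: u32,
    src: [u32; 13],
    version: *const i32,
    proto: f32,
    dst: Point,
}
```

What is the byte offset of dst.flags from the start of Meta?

Point: seq at 0 (size 4, align 4) → ends 4; flags at 4 (size 4, align 4) → ends 8; length at 8 (size 2, align 2) → ends 10; window at 10 (size 2, align 2) → ends 12; payload_len at 12 (size 4, align 4) → ends 16; total 16 bytes, alignment 4
magic at 0 (size 2, align 2) → ends 2
pad 2 to align 4 for ttl
ttl at 4 (size 4, align 4) → ends 8
src at 8 (size 52, align 4) → ends 60
version at 60 (size 8, align 4) → ends 68
proto at 68 (size 4, align 4) → ends 72
dst at 72 (size 16, align 4) → ends 88
within Point: flags at 4
72 + 4 = 76

76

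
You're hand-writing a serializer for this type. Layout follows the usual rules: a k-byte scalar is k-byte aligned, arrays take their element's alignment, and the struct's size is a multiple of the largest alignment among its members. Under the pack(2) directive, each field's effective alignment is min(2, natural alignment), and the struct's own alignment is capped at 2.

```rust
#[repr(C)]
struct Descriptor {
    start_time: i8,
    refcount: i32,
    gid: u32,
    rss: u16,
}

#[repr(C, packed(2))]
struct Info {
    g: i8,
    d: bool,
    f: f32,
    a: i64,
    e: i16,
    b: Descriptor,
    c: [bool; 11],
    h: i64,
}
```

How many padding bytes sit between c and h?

1

Descriptor: @0: start_time [1B, align 1] → 1; +3 pad (align 4); @4: refcount [4B, align 4] → 8; @8: gid [4B, align 4] → 12; @12: rss [2B, align 2] → 14; +2 tail pad (align 4); size 16, align 4
@0: g [1B, align 1] → 1
@1: d [1B, align 1] → 2
@2: f [4B, align 2] → 6
@6: a [8B, align 2] → 14
@14: e [2B, align 2] → 16
@16: b [16B, align 2] → 32
@32: c [11B, align 1] → 43
+1 pad (align 2)
@44: h [8B, align 2] → 52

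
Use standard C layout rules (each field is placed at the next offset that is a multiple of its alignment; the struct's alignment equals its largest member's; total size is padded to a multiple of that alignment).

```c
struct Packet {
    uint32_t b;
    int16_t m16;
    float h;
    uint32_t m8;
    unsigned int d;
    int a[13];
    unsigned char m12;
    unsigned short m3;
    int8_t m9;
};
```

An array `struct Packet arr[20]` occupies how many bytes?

1600

b at 0 (size 4, align 4) → ends 4
m16 at 4 (size 2, align 2) → ends 6
pad 2 to align 4 for h
h at 8 (size 4, align 4) → ends 12
m8 at 12 (size 4, align 4) → ends 16
d at 16 (size 4, align 4) → ends 20
a at 20 (size 52, align 4) → ends 72
m12 at 72 (size 1, align 1) → ends 73
pad 1 to align 2 for m3
m3 at 74 (size 2, align 2) → ends 76
m9 at 76 (size 1, align 1) → ends 77
tail pad 3 to reach multiple of 4
total 80 bytes, alignment 4
array of 20: 20 × 80 = 1600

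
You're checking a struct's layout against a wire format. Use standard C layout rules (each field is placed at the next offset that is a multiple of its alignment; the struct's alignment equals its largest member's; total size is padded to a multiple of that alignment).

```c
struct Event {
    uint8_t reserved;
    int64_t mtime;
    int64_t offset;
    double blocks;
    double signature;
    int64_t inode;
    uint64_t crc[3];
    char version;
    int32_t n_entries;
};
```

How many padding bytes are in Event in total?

10

0..1  reserved  (1B, 1-aligned)
1..8  -- padding (7B)
8..16  mtime  (8B, 8-aligned)
16..24  offset  (8B, 8-aligned)
24..32  blocks  (8B, 8-aligned)
32..40  signature  (8B, 8-aligned)
40..48  inode  (8B, 8-aligned)
48..72  crc  (24B, 8-aligned)
72..73  version  (1B, 1-aligned)
73..76  -- padding (3B)
76..80  n_entries  (4B, 4-aligned)
sizeof = 80, alignof = 8
data bytes 70, size 80 → padding 10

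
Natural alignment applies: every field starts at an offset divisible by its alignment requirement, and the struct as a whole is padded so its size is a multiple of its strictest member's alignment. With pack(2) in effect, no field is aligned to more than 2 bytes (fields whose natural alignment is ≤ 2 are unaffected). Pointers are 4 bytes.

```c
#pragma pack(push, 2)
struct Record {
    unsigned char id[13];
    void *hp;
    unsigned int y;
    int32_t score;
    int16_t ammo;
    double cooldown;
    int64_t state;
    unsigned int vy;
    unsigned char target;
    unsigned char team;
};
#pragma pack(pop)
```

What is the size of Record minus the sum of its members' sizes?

1

id at 0 (size 13, align 1) → ends 13
pad 1 to align 2 for hp
hp at 14 (size 4, align 2) → ends 18
y at 18 (size 4, align 2) → ends 22
score at 22 (size 4, align 2) → ends 26
ammo at 26 (size 2, align 2) → ends 28
cooldown at 28 (size 8, align 2) → ends 36
state at 36 (size 8, align 2) → ends 44
vy at 44 (size 4, align 2) → ends 48
target at 48 (size 1, align 1) → ends 49
team at 49 (size 1, align 1) → ends 50
total 50 bytes, alignment 2
data bytes 49, size 50 → padding 1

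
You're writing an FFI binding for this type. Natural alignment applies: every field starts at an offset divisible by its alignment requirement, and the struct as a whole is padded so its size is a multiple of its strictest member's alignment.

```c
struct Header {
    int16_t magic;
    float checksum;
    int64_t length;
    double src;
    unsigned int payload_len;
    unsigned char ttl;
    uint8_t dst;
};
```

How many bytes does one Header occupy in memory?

32 bytes

0..2  magic  (2B, 2-aligned)
2..4  -- padding (2B)
4..8  checksum  (4B, 4-aligned)
8..16  length  (8B, 8-aligned)
16..24  src  (8B, 8-aligned)
24..28  payload_len  (4B, 4-aligned)
28..29  ttl  (1B, 1-aligned)
29..30  dst  (1B, 1-aligned)
30..32  -- tail padding (2B)
sizeof = 32, alignof = 8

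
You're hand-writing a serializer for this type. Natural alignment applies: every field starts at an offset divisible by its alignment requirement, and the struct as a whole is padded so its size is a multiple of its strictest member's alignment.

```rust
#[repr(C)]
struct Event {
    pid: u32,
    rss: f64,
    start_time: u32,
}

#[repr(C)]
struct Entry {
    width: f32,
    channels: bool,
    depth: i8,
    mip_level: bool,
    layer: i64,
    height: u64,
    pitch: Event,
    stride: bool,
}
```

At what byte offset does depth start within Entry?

Event: pid at 0 (size 4, align 4) → ends 4; pad 4 to align 8 for rss; rss at 8 (size 8, align 8) → ends 16; start_time at 16 (size 4, align 4) → ends 20; tail pad 4 to reach multiple of 8; total 24 bytes, alignment 8
width at 0 (size 4, align 4) → ends 4
channels at 4 (size 1, align 1) → ends 5
depth at 5 (size 1, align 1) → ends 6

5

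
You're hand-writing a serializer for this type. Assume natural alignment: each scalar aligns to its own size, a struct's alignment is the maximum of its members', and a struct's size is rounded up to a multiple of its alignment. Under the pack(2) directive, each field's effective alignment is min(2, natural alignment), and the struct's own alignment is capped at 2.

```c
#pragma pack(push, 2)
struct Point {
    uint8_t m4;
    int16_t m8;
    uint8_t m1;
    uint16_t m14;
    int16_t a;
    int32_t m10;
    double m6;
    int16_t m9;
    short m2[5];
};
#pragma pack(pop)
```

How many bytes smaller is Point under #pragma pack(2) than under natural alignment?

natural layout:
  m4 at 0 (size 1, align 1) → ends 1
  pad 1 to align 2 for m8
  m8 at 2 (size 2, align 2) → ends 4
  m1 at 4 (size 1, align 1) → ends 5
  pad 1 to align 2 for m14
  m14 at 6 (size 2, align 2) → ends 8
  a at 8 (size 2, align 2) → ends 10
  pad 2 to align 4 for m10
  m10 at 12 (size 4, align 4) → ends 16
  m6 at 16 (size 8, align 8) → ends 24
  m9 at 24 (size 2, align 2) → ends 26
  m2 at 26 (size 10, align 2) → ends 36
  tail pad 4 to reach multiple of 8
  total 40 bytes, alignment 8
packed(2) layout:
  m4 at 0 (size 1, align 1) → ends 1
  pad 1 to align 2 for m8
  m8 at 2 (size 2, align 2) → ends 4
  m1 at 4 (size 1, align 1) → ends 5
  pad 1 to align 2 for m14
  m14 at 6 (size 2, align 2) → ends 8
  a at 8 (size 2, align 2) → ends 10
  m10 at 10 (size 4, align 2) → ends 14
  m6 at 14 (size 8, align 2) → ends 22
  m9 at 22 (size 2, align 2) → ends 24
  m2 at 24 (size 10, align 2) → ends 34
  total 34 bytes, alignment 2
40 − 34 = 6

6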